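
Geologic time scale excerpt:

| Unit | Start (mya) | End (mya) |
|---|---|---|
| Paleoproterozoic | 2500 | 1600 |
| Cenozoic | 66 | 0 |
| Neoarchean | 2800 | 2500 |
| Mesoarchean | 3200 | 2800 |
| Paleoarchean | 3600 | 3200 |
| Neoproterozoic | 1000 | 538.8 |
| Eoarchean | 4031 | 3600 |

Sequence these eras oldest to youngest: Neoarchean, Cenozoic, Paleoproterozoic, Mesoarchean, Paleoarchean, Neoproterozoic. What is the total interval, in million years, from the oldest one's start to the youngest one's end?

Start ages (Ma): Paleoarchean 3600, Mesoarchean 3200, Neoarchean 2800, Paleoproterozoic 2500, Neoproterozoic 1000, Cenozoic 66.
Ordered oldest to youngest: Paleoarchean, Mesoarchean, Neoarchean, Paleoproterozoic, Neoproterozoic, Cenozoic.
Span = 3600 − 0 = 3600 Myr.

Paleoarchean → Mesoarchean → Neoarchean → Paleoproterozoic → Neoproterozoic → Cenozoic; total span 3600 Myr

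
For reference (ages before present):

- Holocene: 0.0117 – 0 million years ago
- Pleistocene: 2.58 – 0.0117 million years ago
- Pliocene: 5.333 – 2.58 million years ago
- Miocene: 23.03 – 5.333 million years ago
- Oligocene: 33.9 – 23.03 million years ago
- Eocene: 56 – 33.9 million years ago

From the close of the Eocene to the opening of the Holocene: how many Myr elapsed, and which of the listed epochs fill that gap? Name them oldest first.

33.8883 million years; Oligocene, Miocene, Pliocene, Pleistocene

End of Eocene = 33.9 Ma; start of Holocene = 0.0117 Ma.
Gap = 33.9 − 0.0117 = 33.8883 Myr.
Epochs wholly inside 33.9–0.0117 Ma: Oligocene (33.9–23.03), Miocene (23.03–5.333), Pliocene (5.333–2.58), Pleistocene (2.58–0.0117).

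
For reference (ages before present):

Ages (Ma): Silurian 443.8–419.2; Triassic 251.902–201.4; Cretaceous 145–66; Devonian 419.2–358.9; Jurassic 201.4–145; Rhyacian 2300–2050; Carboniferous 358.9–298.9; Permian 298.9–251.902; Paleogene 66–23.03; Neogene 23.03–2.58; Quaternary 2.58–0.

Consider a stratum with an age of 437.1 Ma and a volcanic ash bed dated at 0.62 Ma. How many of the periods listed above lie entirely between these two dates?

The older date is 437.1 Ma and the younger is 0.62 Ma.
Periods with start < 437.1 and end > 0.62 Ma: Devonian (419.2–358.9), Carboniferous (358.9–298.9), Permian (298.9–251.902), Triassic (251.902–201.4), Jurassic (201.4–145), Cretaceous (145–66), Paleogene (66–23.03), Neogene (23.03–2.58).
That is 8 complete periods.

8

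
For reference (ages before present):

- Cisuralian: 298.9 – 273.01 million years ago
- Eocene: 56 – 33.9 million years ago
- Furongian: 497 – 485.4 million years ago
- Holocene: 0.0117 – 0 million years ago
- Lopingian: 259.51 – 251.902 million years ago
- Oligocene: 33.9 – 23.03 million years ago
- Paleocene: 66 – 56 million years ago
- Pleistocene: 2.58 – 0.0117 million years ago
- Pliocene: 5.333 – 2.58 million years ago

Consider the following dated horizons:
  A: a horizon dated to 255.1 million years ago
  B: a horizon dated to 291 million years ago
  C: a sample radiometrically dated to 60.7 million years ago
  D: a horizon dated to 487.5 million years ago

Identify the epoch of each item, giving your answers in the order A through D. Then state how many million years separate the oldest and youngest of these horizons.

Match each age against the start–end ranges in the excerpt: A = 255.1 Ma → Lopingian (259.51–251.902); B = 291 Ma → Cisuralian (298.9–273.01); C = 60.7 Ma → Paleocene (66–56); D = 487.5 Ma → Furongian (497–485.4).
The largest age is 487.5 Ma and the smallest is 60.7 Ma; their difference is 426.8 Myr.

A — Lopingian; B — Cisuralian; C — Paleocene; D — Furongian; span 426.8 million years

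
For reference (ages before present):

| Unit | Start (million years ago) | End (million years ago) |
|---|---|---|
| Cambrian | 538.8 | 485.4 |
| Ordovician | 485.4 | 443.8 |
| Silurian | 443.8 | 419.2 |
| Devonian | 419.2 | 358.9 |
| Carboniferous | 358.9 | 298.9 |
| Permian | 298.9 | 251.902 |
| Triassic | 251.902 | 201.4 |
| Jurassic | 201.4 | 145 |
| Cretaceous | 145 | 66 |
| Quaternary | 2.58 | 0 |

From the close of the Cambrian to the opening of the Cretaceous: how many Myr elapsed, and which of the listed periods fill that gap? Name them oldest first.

340.4 million years; Ordovician, Silurian, Devonian, Carboniferous, Permian, Triassic, Jurassic

The Cambrian closes at 485.4 Ma and the Cretaceous opens at 145 Ma, so the interval is 485.4 − 145 = 340.4 Myr.
A period fits inside if it starts at or after 485.4 Ma and ends at or before 145 Ma; oldest first that gives Ordovician, Silurian, Devonian, Carboniferous, Permian, Triassic, Jurassic.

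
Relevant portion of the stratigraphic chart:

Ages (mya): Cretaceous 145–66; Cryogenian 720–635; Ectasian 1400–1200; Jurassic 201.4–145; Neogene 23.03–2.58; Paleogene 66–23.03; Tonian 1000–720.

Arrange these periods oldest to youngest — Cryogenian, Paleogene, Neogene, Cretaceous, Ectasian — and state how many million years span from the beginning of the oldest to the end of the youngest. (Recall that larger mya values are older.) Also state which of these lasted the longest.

Ectasian, Cryogenian, Cretaceous, Paleogene, Neogene; total span 1397.42 Myr; longest is Ectasian

From the excerpt: Cryogenian 720–635; Paleogene 66–23.03; Neogene 23.03–2.58; Cretaceous 145–66; Ectasian 1400–1200 (Ma).
Larger Ma is earlier, so the oldest is Ectasian and the youngest is Neogene; oldest to youngest: Ectasian, Cryogenian, Cretaceous, Paleogene, Neogene.
Oldest start 1400 minus youngest end 2.58 gives 1397.42 Myr overall.
Individual lengths (start − end): Cretaceous 79; Cryogenian 85; Paleogene 42.97; Ectasian 200; Neogene 20.45. The largest is Ectasian at 200 Myr.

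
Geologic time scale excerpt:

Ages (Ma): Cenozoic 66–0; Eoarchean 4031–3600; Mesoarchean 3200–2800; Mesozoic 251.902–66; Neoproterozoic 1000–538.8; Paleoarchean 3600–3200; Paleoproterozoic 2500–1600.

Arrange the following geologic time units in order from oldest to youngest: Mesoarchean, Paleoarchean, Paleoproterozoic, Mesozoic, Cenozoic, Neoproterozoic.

Sorting by start age (descending Ma, since larger Ma = older): Paleoarchean began 3600, Mesoarchean began 3200, Paleoproterozoic began 2500, Neoproterozoic began 1000, Mesozoic began 251.902, Cenozoic began 66.

Paleoarchean, Mesoarchean, Paleoproterozoic, Neoproterozoic, Mesozoic, Cenozoic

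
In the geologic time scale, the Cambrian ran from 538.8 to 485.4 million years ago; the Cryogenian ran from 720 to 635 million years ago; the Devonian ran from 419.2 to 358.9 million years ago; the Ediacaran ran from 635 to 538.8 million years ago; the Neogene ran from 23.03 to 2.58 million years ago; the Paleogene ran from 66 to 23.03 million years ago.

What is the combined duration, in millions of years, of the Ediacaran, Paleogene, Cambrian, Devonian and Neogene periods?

273.32 million years

Duration is start − end for each: (635 − 538.8) + (66 − 23.03) + (538.8 − 485.4) + (419.2 − 358.9) + (23.03 − 2.58).
That is 96.2 + 42.97 + 53.4 + 60.3 + 20.45, which totals 273.32 million years.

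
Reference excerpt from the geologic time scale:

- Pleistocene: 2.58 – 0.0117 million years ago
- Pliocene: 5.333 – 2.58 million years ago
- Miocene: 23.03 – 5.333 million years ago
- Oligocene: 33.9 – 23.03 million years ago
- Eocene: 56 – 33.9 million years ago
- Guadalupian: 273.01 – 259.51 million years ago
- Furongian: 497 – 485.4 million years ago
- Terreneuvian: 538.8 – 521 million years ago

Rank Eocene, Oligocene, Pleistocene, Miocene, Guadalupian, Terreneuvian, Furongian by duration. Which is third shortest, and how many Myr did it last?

Start − end for each: Eocene 56 − 33.9 = 22.1; Oligocene 33.9 − 23.03 = 10.87; Pleistocene 2.58 − 0.0117 = 2.5683; Miocene 23.03 − 5.333 = 17.697; Guadalupian 273.01 − 259.51 = 13.5; Terreneuvian 538.8 − 521 = 17.8; Furongian 497 − 485.4 = 11.6.
Ranking these from shortest: Pleistocene < Oligocene < Furongian < Guadalupian < Miocene < Terreneuvian < Eocene.
Position 3 in that ranking is Furongian, which lasted 11.6 Myr.

Furongian, 11.6 million years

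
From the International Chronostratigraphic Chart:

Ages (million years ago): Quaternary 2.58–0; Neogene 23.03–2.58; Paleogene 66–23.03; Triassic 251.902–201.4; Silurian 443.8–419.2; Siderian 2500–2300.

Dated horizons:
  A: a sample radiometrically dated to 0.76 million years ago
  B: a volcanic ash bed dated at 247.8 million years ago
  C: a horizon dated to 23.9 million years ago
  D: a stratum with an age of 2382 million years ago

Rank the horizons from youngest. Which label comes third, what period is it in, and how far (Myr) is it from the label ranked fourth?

B, in the Triassic; 2134.2 million years to D

Sorted youngest-first by Ma: A (0.76), C (23.9), B (247.8), D (2382).
The third youngest is B at 247.8 Ma, which lies in 251.902–201.4 Ma: the Triassic.
The fourth youngest is D at 2382 Ma; separation = |247.8 − 2382| = 2134.2 Myr.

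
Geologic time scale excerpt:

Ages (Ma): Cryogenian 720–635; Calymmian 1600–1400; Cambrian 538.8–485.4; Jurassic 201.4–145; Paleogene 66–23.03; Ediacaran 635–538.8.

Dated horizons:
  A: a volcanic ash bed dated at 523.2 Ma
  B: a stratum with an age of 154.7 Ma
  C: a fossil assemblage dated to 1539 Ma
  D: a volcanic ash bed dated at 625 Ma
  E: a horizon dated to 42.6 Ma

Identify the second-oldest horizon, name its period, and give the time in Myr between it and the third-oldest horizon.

Larger Ma means older, so oldest first: C 1539 > D 625 > A 523.2 > B 154.7 > E 42.6.
Counting 2 along gives D (625 Ma); the excerpt puts that inside the Ediacaran, 635–538.8 Ma.
Next in line is A (523.2 Ma), and 625 − 523.2 = 101.8 Myr.

D, in the Ediacaran; 101.8 million years to A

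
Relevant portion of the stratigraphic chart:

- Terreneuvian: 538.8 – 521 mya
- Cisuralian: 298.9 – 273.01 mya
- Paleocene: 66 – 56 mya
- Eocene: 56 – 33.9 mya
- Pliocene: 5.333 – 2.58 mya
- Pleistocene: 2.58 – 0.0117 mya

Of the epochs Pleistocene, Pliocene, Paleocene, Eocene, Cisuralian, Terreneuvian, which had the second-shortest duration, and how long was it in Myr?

Durations: Pleistocene 2.5683; Pliocene 2.753; Paleocene 10; Eocene 22.1; Cisuralian 25.89; Terreneuvian 17.8 Myr.
Sorted shortest-first: Pleistocene (2.5683), Pliocene (2.753), Paleocene (10), Terreneuvian (17.8), Eocene (22.1), Cisuralian (25.89).
The second shortest is Pliocene at 2.753 Myr.

Pliocene, 2.753 million years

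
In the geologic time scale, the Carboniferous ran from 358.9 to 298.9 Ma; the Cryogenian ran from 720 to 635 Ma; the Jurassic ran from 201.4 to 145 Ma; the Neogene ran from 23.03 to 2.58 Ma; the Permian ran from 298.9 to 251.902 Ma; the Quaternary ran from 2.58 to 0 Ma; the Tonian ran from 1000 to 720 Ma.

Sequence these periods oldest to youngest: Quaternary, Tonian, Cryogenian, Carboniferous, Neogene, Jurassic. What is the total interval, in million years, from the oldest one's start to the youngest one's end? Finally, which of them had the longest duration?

Tonian, Cryogenian, Carboniferous, Jurassic, Neogene, Quaternary; total span 1000 Myr; longest is Tonian

From the excerpt: Quaternary 2.58–0; Tonian 1000–720; Cryogenian 720–635; Carboniferous 358.9–298.9; Neogene 23.03–2.58; Jurassic 201.4–145 (Ma).
Larger Ma is earlier, so the oldest is Tonian and the youngest is Quaternary; oldest to youngest: Tonian, Cryogenian, Carboniferous, Jurassic, Neogene, Quaternary.
Oldest start 1000 minus youngest end 0 gives 1000 Myr overall.
Individual lengths (start − end): Cryogenian 85; Neogene 20.45; Jurassic 56.4; Carboniferous 60; Quaternary 2.58; Tonian 280. The largest is Tonian at 280 Myr.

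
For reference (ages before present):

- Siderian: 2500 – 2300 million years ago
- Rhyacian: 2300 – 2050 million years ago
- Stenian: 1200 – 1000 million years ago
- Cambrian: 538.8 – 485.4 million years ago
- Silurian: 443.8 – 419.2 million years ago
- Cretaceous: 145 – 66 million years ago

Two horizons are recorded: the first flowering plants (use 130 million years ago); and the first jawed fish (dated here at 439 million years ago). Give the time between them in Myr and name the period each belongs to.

Elapsed time: 439 − 130 = 309 Myr.
130 Ma lies within 145–66 Ma: Cretaceous.
439 Ma lies within 443.8–419.2 Ma: Silurian.

309 million years apart; the first in the Cretaceous, the second in the Silurian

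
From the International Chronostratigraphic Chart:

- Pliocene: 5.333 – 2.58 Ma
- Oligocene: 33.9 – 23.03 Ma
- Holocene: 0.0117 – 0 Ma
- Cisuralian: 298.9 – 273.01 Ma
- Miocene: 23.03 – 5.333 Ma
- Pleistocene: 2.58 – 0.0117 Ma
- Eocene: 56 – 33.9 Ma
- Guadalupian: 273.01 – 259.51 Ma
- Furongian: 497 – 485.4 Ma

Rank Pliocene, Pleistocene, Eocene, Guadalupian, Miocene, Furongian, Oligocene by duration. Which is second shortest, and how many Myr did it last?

Pliocene, 2.753 million years

Start − end for each: Pliocene 5.333 − 2.58 = 2.753; Pleistocene 2.58 − 0.0117 = 2.5683; Eocene 56 − 33.9 = 22.1; Guadalupian 273.01 − 259.51 = 13.5; Miocene 23.03 − 5.333 = 17.697; Furongian 497 − 485.4 = 11.6; Oligocene 33.9 − 23.03 = 10.87.
Ranking these from shortest: Pleistocene < Pliocene < Oligocene < Furongian < Guadalupian < Miocene < Eocene.
Position 2 in that ranking is Pliocene, which lasted 2.753 Myr.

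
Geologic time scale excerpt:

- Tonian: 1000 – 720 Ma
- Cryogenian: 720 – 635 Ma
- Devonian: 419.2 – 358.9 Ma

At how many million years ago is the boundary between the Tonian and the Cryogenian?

720 Ma

The Tonian ends and the Cryogenian begins at 720 Ma.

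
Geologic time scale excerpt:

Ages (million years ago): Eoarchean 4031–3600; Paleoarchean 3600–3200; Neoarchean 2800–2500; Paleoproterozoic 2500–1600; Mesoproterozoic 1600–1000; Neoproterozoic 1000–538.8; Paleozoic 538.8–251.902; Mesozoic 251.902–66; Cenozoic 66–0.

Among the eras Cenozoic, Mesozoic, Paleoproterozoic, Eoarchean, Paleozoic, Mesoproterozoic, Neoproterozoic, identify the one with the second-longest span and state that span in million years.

Mesoproterozoic, 600 million years

Start − end for each: Cenozoic 66 − 0 = 66; Mesozoic 251.902 − 66 = 185.902; Paleoproterozoic 2500 − 1600 = 900; Eoarchean 4031 − 3600 = 431; Paleozoic 538.8 − 251.902 = 286.898; Mesoproterozoic 1600 − 1000 = 600; Neoproterozoic 1000 − 538.8 = 461.2.
Ranking these from longest: Paleoproterozoic > Mesoproterozoic > Neoproterozoic > Eoarchean > Paleozoic > Mesozoic > Cenozoic.
Position 2 in that ranking is Mesoproterozoic, which lasted 600 Myr.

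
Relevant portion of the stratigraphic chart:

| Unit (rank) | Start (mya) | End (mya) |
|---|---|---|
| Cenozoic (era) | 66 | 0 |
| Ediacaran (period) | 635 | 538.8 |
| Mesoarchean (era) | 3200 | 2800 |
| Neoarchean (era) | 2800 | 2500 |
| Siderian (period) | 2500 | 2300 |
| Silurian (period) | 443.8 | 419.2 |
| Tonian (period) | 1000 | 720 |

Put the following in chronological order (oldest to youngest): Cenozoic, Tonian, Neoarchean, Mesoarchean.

Read off each span (Ma): Cenozoic 66–0; Tonian 1000–720; Neoarchean 2800–2500; Mesoarchean 3200–2800.
Larger Ma is older, so oldest→youngest is Mesoarchean, Neoarchean, Tonian, Cenozoic.

Mesoarchean, then Neoarchean, then Tonian, then Cenozoic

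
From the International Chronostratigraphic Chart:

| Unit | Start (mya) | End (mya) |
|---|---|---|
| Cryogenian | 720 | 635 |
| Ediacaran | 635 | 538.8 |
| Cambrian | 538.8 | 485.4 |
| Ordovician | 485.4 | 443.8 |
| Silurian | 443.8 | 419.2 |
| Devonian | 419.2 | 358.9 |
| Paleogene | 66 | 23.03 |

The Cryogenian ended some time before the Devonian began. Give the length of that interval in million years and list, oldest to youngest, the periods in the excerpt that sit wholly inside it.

End of Cryogenian = 635 Ma; start of Devonian = 419.2 Ma.
Gap = 635 − 419.2 = 215.8 Myr.
Periods wholly inside 635–419.2 Ma: Ediacaran (635–538.8), Cambrian (538.8–485.4), Ordovician (485.4–443.8), Silurian (443.8–419.2).

215.8 million years; Ediacaran, Cambrian, Ordovician, Silurian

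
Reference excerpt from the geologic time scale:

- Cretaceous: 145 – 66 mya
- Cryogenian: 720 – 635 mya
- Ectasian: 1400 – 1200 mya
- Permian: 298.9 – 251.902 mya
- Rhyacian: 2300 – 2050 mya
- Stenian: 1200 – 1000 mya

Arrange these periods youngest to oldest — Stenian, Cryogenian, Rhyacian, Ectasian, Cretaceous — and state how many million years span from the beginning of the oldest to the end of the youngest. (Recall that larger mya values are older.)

From the excerpt: Stenian 1200–1000; Cryogenian 720–635; Rhyacian 2300–2050; Ectasian 1400–1200; Cretaceous 145–66 (Ma).
Larger Ma is earlier, so the oldest is Rhyacian and the youngest is Cretaceous; youngest to oldest: Cretaceous, Cryogenian, Stenian, Ectasian, Rhyacian.
Oldest start 2300 minus youngest end 66 gives 2234 Myr overall.

Cretaceous, Cryogenian, Stenian, Ectasian, Rhyacian; total span 2234 Myr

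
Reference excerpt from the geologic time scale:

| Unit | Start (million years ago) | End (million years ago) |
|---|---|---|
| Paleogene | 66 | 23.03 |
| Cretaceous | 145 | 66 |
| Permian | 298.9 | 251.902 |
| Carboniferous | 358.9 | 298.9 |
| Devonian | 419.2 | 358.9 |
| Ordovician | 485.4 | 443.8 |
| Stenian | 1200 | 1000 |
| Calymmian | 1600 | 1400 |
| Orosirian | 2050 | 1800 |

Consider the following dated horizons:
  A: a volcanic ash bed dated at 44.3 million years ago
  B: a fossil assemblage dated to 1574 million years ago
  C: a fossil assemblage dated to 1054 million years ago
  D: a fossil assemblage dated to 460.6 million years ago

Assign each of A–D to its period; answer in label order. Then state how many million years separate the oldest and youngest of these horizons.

A: 44.3 Ma lies in 66–23.03 Ma, so Paleogene.
B: 1574 Ma lies in 1600–1400 Ma, so Calymmian.
C: 1054 Ma lies in 1200–1000 Ma, so Stenian.
D: 460.6 Ma lies in 485.4–443.8 Ma, so Ordovician.
Oldest = 1574 Ma, youngest = 44.3 Ma → span 1529.7 Myr.

A — Paleogene; B — Calymmian; C — Stenian; D — Ordovician; span 1529.7 million years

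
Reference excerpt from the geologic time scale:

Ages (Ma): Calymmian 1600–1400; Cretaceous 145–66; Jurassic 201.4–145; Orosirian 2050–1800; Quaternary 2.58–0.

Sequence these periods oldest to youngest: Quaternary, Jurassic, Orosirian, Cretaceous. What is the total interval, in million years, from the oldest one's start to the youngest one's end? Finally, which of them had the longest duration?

Orosirian, Jurassic, Cretaceous, Quaternary; total span 2050 Myr; longest is Orosirian

Start ages (Ma): Orosirian 2050, Jurassic 201.4, Cretaceous 145, Quaternary 2.58.
Ordered oldest to youngest: Orosirian, Jurassic, Cretaceous, Quaternary.
Span = 2050 − 0 = 2050 Myr.
Durations: Jurassic 56.4, Orosirian 250, Cretaceous 79, Quaternary 2.58 → longest is Orosirian (250 Myr).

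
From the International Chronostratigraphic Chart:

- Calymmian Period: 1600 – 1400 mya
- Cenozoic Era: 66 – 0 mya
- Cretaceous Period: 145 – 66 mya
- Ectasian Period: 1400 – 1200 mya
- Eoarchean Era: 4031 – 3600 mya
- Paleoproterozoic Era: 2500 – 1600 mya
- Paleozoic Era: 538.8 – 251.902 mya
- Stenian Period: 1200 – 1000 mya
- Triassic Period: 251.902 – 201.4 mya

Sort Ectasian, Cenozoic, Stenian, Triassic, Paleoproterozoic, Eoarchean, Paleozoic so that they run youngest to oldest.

Cenozoic, Triassic, Paleozoic, Stenian, Ectasian, Paleoproterozoic, Eoarchean

The oldest of these is Eoarchean (starts 4031 Ma) and the youngest is Cenozoic (ends 0 Ma).
In between, by decreasing start age: Paleoproterozoic (2500), Ectasian (1400), Stenian (1200), Paleozoic (538.8), Triassic (251.902).
Listing youngest first means reversing that sequence.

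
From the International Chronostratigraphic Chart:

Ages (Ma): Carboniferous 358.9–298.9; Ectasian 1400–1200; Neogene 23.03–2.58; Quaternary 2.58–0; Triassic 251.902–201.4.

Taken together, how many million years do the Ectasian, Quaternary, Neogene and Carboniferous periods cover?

283.03 million years

Duration is start − end for each: (1400 − 1200) + (2.58 − 0) + (23.03 − 2.58) + (358.9 − 298.9).
That is 200 + 2.58 + 20.45 + 60, which totals 283.03 million years.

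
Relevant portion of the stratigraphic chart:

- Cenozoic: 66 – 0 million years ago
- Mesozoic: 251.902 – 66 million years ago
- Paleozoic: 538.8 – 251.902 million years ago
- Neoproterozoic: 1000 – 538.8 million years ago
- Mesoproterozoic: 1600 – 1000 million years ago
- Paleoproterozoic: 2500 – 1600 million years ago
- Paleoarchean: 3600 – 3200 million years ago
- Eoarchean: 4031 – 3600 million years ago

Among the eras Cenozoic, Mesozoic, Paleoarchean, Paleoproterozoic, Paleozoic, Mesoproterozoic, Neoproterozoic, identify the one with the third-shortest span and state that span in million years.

Start − end for each: Cenozoic 66 − 0 = 66; Mesozoic 251.902 − 66 = 185.902; Paleoarchean 3600 − 3200 = 400; Paleoproterozoic 2500 − 1600 = 900; Paleozoic 538.8 − 251.902 = 286.898; Mesoproterozoic 1600 − 1000 = 600; Neoproterozoic 1000 − 538.8 = 461.2.
Ranking these from shortest: Cenozoic < Mesozoic < Paleozoic < Paleoarchean < Neoproterozoic < Mesoproterozoic < Paleoproterozoic.
Position 3 in that ranking is Paleozoic, which lasted 286.898 Myr.

Paleozoic, 286.898 million years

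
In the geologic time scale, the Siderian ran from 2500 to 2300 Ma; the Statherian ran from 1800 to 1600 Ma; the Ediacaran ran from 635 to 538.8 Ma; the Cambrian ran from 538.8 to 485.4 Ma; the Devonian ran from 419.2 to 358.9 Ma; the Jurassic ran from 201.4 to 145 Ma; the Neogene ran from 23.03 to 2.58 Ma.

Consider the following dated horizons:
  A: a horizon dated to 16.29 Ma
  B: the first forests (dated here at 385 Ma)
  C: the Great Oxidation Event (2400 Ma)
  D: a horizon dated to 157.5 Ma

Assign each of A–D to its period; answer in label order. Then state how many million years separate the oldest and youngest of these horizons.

A: 16.29 Ma lies in 23.03–2.58 Ma, so Neogene.
B: 385 Ma lies in 419.2–358.9 Ma, so Devonian.
C: 2400 Ma lies in 2500–2300 Ma, so Siderian.
D: 157.5 Ma lies in 201.4–145 Ma, so Jurassic.
Oldest = 2400 Ma, youngest = 16.29 Ma → span 2383.71 Myr.

A — Neogene; B — Devonian; C — Siderian; D — Jurassic; span 2383.71 million years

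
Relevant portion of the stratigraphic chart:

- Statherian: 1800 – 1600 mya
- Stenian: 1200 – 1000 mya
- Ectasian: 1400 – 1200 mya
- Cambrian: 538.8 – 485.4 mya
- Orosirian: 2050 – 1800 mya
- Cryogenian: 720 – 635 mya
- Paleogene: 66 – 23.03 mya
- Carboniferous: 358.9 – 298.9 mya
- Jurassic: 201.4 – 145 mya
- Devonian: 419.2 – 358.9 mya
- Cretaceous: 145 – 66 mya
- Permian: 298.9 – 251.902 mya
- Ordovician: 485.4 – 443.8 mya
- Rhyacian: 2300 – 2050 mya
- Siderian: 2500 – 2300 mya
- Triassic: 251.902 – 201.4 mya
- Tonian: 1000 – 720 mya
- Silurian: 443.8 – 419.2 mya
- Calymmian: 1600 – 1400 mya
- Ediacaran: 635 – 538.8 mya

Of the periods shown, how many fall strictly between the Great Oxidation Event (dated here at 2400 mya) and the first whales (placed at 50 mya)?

18

2400 Ma sits inside the Siderian (2500–2300) and 50 Ma inside the Paleogene (66–23.03); neither of those is wholly between the two dates.
The listed periods lying completely between them are Rhyacian, Orosirian, Statherian, Calymmian, Ectasian, Stenian, Tonian, Cryogenian, Ediacaran, Cambrian, Ordovician, Silurian, Devonian, Carboniferous, Permian, Triassic, Jurassic, Cretaceous — 18 in all.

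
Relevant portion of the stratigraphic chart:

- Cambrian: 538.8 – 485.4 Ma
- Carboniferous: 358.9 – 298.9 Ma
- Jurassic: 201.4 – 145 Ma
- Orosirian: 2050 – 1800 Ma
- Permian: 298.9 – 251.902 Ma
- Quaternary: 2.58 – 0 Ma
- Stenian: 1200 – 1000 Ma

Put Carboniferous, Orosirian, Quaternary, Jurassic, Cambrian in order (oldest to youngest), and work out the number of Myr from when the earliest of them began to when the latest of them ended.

Orosirian → Cambrian → Carboniferous → Jurassic → Quaternary; total span 2050 Myr

Start ages (Ma): Orosirian 2050, Cambrian 538.8, Carboniferous 358.9, Jurassic 201.4, Quaternary 2.58.
Ordered oldest to youngest: Orosirian, Cambrian, Carboniferous, Jurassic, Quaternary.
Span = 2050 − 0 = 2050 Myr.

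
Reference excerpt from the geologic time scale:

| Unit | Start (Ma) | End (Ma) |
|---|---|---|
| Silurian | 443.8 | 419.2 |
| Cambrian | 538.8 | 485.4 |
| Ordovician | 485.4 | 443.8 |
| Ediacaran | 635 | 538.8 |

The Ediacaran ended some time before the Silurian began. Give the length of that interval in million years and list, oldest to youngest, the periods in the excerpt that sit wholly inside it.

95 million years; Cambrian, Ordovician

The Ediacaran closes at 538.8 Ma and the Silurian opens at 443.8 Ma, so the interval is 538.8 − 443.8 = 95 Myr.
A period fits inside if it starts at or after 538.8 Ma and ends at or before 443.8 Ma; oldest first that gives Cambrian, Ordovician.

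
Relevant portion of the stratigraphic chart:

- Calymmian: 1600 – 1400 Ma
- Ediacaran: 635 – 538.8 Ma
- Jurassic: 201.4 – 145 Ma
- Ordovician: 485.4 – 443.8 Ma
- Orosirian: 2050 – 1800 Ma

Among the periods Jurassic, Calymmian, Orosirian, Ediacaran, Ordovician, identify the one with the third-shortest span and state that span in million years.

Ediacaran, 96.2 million years

Start − end for each: Jurassic 201.4 − 145 = 56.4; Calymmian 1600 − 1400 = 200; Orosirian 2050 − 1800 = 250; Ediacaran 635 − 538.8 = 96.2; Ordovician 485.4 − 443.8 = 41.6.
Ranking these from shortest: Ordovician < Jurassic < Ediacaran < Calymmian < Orosirian.
Position 3 in that ranking is Ediacaran, which lasted 96.2 Myr.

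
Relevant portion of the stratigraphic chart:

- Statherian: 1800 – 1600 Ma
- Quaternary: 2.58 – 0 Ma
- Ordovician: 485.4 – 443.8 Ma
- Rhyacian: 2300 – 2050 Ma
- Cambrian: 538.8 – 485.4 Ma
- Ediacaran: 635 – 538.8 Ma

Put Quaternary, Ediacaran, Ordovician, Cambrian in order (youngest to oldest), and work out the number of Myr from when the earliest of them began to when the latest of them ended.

Start ages (Ma): Ediacaran 635, Cambrian 538.8, Ordovician 485.4, Quaternary 2.58.
Ordered youngest to oldest: Quaternary, Ordovician, Cambrian, Ediacaran.
Span = 635 − 0 = 635 Myr.

Quaternary → Ordovician → Cambrian → Ediacaran; total span 635 Myr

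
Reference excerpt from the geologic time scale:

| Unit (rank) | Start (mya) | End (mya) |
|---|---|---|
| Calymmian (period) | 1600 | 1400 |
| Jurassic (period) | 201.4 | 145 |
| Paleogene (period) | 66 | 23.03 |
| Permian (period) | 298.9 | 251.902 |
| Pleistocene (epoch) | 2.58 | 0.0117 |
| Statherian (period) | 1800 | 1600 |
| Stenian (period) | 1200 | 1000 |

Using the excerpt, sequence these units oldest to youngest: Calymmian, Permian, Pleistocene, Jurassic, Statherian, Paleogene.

Statherian, then Calymmian, then Permian, then Jurassic, then Paleogene, then Pleistocene

The oldest of these is Statherian (starts 1800 Ma) and the youngest is Pleistocene (ends 0.0117 Ma).
In between, by decreasing start age: Calymmian (1600), Permian (298.9), Jurassic (201.4), Paleogene (66).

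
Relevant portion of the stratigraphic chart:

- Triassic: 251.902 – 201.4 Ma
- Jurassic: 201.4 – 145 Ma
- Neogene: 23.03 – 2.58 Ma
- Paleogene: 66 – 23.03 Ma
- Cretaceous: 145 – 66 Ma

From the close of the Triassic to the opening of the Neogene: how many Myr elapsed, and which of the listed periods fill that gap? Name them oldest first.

The Triassic closes at 201.4 Ma and the Neogene opens at 23.03 Ma, so the interval is 201.4 − 23.03 = 178.37 Myr.
A period fits inside if it starts at or after 201.4 Ma and ends at or before 23.03 Ma; oldest first that gives Jurassic, Cretaceous, Paleogene.

178.37 million years; Jurassic, Cretaceous, Paleogene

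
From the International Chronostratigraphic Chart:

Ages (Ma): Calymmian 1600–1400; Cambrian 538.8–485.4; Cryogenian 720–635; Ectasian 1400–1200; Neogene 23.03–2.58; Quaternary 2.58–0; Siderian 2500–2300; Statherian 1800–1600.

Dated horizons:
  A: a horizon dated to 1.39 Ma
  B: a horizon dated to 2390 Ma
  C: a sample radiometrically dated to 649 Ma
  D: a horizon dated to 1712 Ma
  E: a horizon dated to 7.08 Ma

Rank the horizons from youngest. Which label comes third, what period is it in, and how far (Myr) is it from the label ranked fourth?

C, in the Cryogenian; 1063 million years to D

Smaller Ma means younger, so youngest first: A 1.39 < E 7.08 < C 649 < D 1712 < B 2390.
Counting 3 along gives C (649 Ma); the excerpt puts that inside the Cryogenian, 720–635 Ma.
Next in line is D (1712 Ma), and 1712 − 649 = 1063 Myr.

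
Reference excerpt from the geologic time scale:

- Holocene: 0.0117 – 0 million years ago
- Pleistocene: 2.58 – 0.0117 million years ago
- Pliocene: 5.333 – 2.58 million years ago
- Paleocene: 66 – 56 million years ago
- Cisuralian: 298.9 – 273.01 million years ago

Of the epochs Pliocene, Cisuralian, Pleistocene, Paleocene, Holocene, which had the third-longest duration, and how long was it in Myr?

Pliocene, 2.753 million years

Durations: Pliocene 2.753; Cisuralian 25.89; Pleistocene 2.5683; Paleocene 10; Holocene 0.0117 Myr.
Sorted longest-first: Cisuralian (25.89), Paleocene (10), Pliocene (2.753), Pleistocene (2.5683), Holocene (0.0117).
The third longest is Pliocene at 2.753 Myr.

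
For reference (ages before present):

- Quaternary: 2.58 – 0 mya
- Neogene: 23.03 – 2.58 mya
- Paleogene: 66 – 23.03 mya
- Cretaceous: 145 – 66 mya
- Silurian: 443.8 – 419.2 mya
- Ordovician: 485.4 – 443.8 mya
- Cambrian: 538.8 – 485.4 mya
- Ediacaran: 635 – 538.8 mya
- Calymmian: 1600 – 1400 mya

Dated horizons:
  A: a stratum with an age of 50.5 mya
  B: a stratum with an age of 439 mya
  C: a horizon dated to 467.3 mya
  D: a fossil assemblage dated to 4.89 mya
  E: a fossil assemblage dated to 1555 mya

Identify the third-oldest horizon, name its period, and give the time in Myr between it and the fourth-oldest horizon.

Larger Ma means older, so oldest first: E 1555 > C 467.3 > B 439 > A 50.5 > D 4.89.
Counting 3 along gives B (439 Ma); the excerpt puts that inside the Silurian, 443.8–419.2 Ma.
Next in line is A (50.5 Ma), and 439 − 50.5 = 388.5 Myr.

B, in the Silurian; 388.5 million years to A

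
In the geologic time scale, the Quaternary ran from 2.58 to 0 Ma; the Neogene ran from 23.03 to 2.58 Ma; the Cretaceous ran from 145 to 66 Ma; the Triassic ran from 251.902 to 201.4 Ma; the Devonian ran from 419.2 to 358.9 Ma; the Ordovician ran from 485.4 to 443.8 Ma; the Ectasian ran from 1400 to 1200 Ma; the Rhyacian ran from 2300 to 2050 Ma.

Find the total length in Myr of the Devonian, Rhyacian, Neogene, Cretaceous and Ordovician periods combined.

451.35 million years

Each duration: Devonian = 60.3; Rhyacian = 250; Neogene = 20.45; Cretaceous = 79; Ordovician = 41.6.
Sum: 60.3 + 250 + 20.45 + 79 + 41.6 = 451.35 Myr.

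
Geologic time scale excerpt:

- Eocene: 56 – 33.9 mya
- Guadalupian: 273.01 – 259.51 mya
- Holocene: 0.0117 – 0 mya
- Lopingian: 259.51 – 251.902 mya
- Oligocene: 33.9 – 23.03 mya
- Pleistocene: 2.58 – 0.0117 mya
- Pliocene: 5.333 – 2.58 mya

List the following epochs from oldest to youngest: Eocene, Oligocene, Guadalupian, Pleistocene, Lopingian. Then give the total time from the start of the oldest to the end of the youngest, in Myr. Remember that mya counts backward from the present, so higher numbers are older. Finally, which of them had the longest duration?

From the excerpt: Eocene 56–33.9; Oligocene 33.9–23.03; Guadalupian 273.01–259.51; Pleistocene 2.58–0.0117; Lopingian 259.51–251.902 (Ma).
Larger Ma is earlier, so the oldest is Guadalupian and the youngest is Pleistocene; oldest to youngest: Guadalupian, Lopingian, Eocene, Oligocene, Pleistocene.
Oldest start 273.01 minus youngest end 0.0117 gives 272.9983 Myr overall.
Individual lengths (start − end): Lopingian 7.608; Oligocene 10.87; Eocene 22.1; Guadalupian 13.5; Pleistocene 2.5683. The largest is Eocene at 22.1 Myr.

Guadalupian → Lopingian → Eocene → Oligocene → Pleistocene; total span 272.9983 Myr; longest is Eocene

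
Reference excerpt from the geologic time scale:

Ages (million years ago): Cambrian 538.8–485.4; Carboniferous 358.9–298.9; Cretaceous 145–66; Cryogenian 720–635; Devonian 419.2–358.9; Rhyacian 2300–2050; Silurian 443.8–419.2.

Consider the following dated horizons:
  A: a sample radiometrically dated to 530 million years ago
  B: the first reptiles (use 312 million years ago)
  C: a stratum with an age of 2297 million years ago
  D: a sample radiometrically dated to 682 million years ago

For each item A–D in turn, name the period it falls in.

A — Cambrian; B — Carboniferous; C — Rhyacian; D — Cryogenian

A: 530 Ma lies in 538.8–485.4 Ma, so Cambrian.
B: 312 Ma lies in 358.9–298.9 Ma, so Carboniferous.
C: 2297 Ma lies in 2300–2050 Ma, so Rhyacian.
D: 682 Ma lies in 720–635 Ma, so Cryogenian.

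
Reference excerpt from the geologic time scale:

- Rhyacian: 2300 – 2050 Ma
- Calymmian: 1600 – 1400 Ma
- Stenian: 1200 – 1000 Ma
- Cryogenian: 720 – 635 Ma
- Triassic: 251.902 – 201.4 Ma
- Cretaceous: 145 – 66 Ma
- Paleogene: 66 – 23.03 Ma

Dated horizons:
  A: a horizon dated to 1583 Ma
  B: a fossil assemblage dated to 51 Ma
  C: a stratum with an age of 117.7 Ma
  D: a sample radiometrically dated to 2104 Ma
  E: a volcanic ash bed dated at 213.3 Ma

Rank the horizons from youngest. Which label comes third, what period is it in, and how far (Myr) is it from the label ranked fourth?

E, in the Triassic; 1369.7 million years to A

Sorted youngest-first by Ma: B (51), C (117.7), E (213.3), A (1583), D (2104).
The third youngest is E at 213.3 Ma, which lies in 251.902–201.4 Ma: the Triassic.
The fourth youngest is A at 1583 Ma; separation = |213.3 − 1583| = 1369.7 Myr.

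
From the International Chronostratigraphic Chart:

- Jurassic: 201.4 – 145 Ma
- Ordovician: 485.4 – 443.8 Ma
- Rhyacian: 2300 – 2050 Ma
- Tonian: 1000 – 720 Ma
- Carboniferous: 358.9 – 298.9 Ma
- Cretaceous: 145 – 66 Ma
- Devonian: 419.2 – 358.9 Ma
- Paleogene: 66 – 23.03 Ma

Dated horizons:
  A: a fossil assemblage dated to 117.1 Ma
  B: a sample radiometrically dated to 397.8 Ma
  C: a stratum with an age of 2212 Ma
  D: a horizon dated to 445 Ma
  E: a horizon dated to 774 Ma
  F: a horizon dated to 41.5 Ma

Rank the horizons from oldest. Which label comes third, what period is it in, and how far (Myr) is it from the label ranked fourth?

D, in the Ordovician; 47.2 million years to B

Larger Ma means older, so oldest first: C 2212 > E 774 > D 445 > B 397.8 > A 117.1 > F 41.5.
Counting 3 along gives D (445 Ma); the excerpt puts that inside the Ordovician, 485.4–443.8 Ma.
Next in line is B (397.8 Ma), and 445 − 397.8 = 47.2 Myr.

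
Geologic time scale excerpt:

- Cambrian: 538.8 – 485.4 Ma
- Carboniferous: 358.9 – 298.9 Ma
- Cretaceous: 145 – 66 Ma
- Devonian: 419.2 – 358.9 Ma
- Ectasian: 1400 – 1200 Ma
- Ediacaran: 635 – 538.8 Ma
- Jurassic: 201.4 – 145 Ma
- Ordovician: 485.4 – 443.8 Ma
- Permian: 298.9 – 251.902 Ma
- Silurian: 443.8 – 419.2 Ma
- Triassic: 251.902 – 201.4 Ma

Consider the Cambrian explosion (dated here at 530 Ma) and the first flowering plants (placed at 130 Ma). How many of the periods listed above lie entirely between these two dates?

530 Ma sits inside the Cambrian (538.8–485.4) and 130 Ma inside the Cretaceous (145–66); neither of those is wholly between the two dates.
The listed periods lying completely between them are Ordovician, Silurian, Devonian, Carboniferous, Permian, Triassic, Jurassic — 7 in all.

7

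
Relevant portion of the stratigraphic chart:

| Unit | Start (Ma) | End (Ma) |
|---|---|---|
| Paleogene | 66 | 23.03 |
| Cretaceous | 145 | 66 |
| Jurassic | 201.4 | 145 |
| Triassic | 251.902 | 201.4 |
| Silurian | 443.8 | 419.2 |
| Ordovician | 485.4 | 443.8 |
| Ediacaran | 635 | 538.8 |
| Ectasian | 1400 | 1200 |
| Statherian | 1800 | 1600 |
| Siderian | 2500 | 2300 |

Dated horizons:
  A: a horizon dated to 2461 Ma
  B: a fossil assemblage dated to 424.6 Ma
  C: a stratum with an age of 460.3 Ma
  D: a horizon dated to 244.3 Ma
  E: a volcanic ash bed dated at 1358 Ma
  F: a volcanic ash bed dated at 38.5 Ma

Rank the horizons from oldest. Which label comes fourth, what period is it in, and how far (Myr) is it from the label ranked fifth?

B, in the Silurian; 180.3 million years to D

Larger Ma means older, so oldest first: A 2461 > E 1358 > C 460.3 > B 424.6 > D 244.3 > F 38.5.
Counting 4 along gives B (424.6 Ma); the excerpt puts that inside the Silurian, 443.8–419.2 Ma.
Next in line is D (244.3 Ma), and 424.6 − 244.3 = 180.3 Myr.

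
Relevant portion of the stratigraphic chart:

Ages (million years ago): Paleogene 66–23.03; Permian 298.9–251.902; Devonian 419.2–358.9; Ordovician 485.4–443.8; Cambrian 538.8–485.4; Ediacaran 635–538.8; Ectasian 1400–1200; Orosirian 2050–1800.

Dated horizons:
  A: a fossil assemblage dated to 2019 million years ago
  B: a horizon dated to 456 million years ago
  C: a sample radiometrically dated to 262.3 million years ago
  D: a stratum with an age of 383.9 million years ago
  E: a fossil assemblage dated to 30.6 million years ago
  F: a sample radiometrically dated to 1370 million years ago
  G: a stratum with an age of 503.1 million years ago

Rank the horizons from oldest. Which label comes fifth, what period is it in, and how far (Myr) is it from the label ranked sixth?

Larger Ma means older, so oldest first: A 2019 > F 1370 > G 503.1 > B 456 > D 383.9 > C 262.3 > E 30.6.
Counting 5 along gives D (383.9 Ma); the excerpt puts that inside the Devonian, 419.2–358.9 Ma.
Next in line is C (262.3 Ma), and 383.9 − 262.3 = 121.6 Myr.

D, in the Devonian; 121.6 million years to C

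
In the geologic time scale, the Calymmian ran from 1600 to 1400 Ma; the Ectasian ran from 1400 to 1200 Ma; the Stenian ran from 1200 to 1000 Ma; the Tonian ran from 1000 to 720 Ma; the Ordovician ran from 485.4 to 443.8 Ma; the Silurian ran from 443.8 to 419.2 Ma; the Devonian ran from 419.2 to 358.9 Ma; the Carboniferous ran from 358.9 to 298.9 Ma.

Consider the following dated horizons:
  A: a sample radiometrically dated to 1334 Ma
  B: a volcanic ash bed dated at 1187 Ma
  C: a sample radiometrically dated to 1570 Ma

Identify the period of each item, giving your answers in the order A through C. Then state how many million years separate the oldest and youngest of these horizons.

Match each age against the start–end ranges in the excerpt: A = 1334 Ma → Ectasian (1400–1200); B = 1187 Ma → Stenian (1200–1000); C = 1570 Ma → Calymmian (1600–1400).
The largest age is 1570 Ma and the smallest is 1187 Ma; their difference is 383 Myr.

A — Ectasian; B — Stenian; C — Calymmian; span 383 million years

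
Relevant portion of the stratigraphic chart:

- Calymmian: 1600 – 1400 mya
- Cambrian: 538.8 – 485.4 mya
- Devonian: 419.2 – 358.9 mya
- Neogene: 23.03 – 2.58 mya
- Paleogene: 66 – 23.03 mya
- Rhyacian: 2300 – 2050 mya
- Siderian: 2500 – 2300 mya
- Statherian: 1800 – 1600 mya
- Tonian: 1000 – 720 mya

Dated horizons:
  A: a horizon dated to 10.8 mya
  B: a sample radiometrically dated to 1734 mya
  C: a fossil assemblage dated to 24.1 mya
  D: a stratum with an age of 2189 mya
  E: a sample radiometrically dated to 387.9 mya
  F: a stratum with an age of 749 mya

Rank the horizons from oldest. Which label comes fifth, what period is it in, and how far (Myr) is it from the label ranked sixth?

C, in the Paleogene; 13.3 million years to A

Larger Ma means older, so oldest first: D 2189 > B 1734 > F 749 > E 387.9 > C 24.1 > A 10.8.
Counting 5 along gives C (24.1 Ma); the excerpt puts that inside the Paleogene, 66–23.03 Ma.
Next in line is A (10.8 Ma), and 24.1 − 10.8 = 13.3 Myr.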